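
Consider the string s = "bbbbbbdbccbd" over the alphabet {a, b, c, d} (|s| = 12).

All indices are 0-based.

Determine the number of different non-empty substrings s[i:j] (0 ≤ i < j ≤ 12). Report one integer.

58

rank | idx | suffix
   0 |   0 | bbbbbbdbccbd
   1 |   1 | bbbbbdbccbd
   2 |   2 | bbbbdbccbd
   3 |   3 | bbbdbccbd
   4 |   4 | bbdbccbd
   5 |   7 | bccbd
   6 |  10 | bd
   7 |   5 | bdbccbd
   8 |   9 | cbd
   9 |   8 | ccbd
  10 |  11 | d
  11 |   6 | dbccbd

SA = [0, 1, 2, 3, 4, 7, 10, 5, 9, 8, 11, 6]
[i] adj suffixes → lcp
  [1] 0/1 → 5 ('bbbbb')
  [2] 1/2 → 4 ('bbbb')
  [3] 2/3 → 3 ('bbb')
  [4] 3/4 → 2 ('bb')
  [5] 4/7 → 1 ('b')
  [6] 7/10 → 1 ('b')
  [7] 10/5 → 2 ('bd')
  [8] 5/9 → 0 ('')
  [9] 9/8 → 1 ('c')
  [10] 8/11 → 0 ('')
  [11] 11/6 → 1 ('d')

n(n+1)/2 = 12·13/2 = 78
Σ LCP = 0 + 5 + 4 + 3 + 2 + 1 + 1 + 2 + 0 + 1 + 0 + 1 = 20
distinct = 78 − 20 = 58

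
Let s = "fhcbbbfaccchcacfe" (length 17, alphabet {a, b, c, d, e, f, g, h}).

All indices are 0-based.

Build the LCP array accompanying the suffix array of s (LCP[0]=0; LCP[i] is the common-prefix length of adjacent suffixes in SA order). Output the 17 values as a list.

[0, 2, 0, 2, 1, 0, 1, 1, 2, 1, 1, 0, 0, 1, 1, 0, 2]

rank | idx | suffix
   0 |   7 | accchcacfe
   1 |  13 | acfe
   2 |   3 | bbbfaccchcacfe
   3 |   4 | bbfaccchcacfe
   4 |   5 | bfaccchcacfe
   5 |  12 | cacfe
   6 |   2 | cbbbfaccchcacfe
   7 |   8 | ccchcacfe
   8 |   9 | cchcacfe
   9 |  14 | cfe
  10 |  10 | chcacfe
  11 |  16 | e
  12 |   6 | faccchcacfe
  13 |  15 | fe
  14 |   0 | fhcbbbfaccchcacfe
  15 |  11 | hcacfe
  16 |   1 | hcbbbfaccchcacfe

SA = [7, 13, 3, 4, 5, 12, 2, 8, 9, 14, 10, 16, 6, 15, 0, 11, 1]
i: (SA[i-1],SA[i]) lcp shared
  1: (7,13) 2 'ac'
  2: (13,3) 0 ''
  3: (3,4) 2 'bb'
  4: (4,5) 1 'b'
  5: (5,12) 0 ''
  6: (12,2) 1 'c'
  7: (2,8) 1 'c'
  8: (8,9) 2 'cc'
  9: (9,14) 1 'c'
  10: (14,10) 1 'c'
  11: (10,16) 0 ''
  12: (16,6) 0 ''
  13: (6,15) 1 'f'
  14: (15,0) 1 'f'
  15: (0,11) 0 ''
  16: (11,1) 2 'hc'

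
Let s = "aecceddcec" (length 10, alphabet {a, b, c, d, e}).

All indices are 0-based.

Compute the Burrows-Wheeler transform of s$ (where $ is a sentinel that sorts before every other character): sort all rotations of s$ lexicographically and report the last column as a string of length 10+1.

c$eedcdecac

rank  rotation     last
    0  $aecceddcec  c
    1  aecceddcec$  $
    2  c$aecceddce  e
    3  cceddcec$ae  e
    4  cec$aeccedd  d
    5  ceddcec$aec  c
    6  dcec$aecced  d
    7  ddcec$aecce  e
    8  ec$aecceddc  c
    9  ecceddcec$a  a
   10  eddcec$aecc  c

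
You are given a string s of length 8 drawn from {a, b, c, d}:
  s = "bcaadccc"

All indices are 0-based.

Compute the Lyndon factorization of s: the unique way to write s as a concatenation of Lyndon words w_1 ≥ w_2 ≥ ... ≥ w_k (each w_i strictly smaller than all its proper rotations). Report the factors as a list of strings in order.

["bc", "aadccc"]

emit factor 1: 'bc' (i=0, period=2)
emit factor 2: 'aadccc' (i=2, period=6)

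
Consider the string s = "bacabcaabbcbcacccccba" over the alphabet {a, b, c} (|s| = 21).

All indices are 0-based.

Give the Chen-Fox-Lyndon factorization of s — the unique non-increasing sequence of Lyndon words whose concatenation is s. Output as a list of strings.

emit factor 1: 'b' (i=0, period=1)
emit factor 2: 'ac' (i=1, period=2)
emit factor 3: 'abc' (i=3, period=3)
emit factor 4: 'aabbcbcacccccb' (i=6, period=14)
emit factor 5: 'a' (i=20, period=1)

["b", "ac", "abc", "aabbcbcacccccb", "a"]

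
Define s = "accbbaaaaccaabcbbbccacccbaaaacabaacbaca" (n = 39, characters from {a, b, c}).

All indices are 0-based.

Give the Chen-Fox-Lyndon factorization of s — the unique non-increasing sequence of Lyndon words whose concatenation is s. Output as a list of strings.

["accbb", "aaaaccaabcbbbccacccb", "aaaacabaacbac", "a"]

emit factor 1: 'accbb' (i=0, period=5)
emit factor 2: 'aaaaccaabcbbbccacccb' (i=5, period=20)
emit factor 3: 'aaaacabaacbac' (i=25, period=13)
emit factor 4: 'a' (i=38, period=1)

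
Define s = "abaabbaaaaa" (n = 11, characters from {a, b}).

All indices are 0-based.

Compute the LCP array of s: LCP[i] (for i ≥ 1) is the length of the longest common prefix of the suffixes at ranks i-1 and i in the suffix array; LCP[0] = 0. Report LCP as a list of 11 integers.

[0, 1, 2, 3, 4, 2, 1, 2, 0, 3, 1]

rank→(start, suffix):
  0 → (10, 'a')
  1 → (9, 'aa')
  2 → (8, 'aaa')
  3 → (7, 'aaaa')
  4 → (6, 'aaaaa')
  5 → (2, 'aabbaaaaa')
  6 → (0, 'abaabbaaaaa')
  7 → (3, 'abbaaaaa')
  8 → (5, 'baaaaa')
  9 → (1, 'baabbaaaaa')
  10 → (4, 'bbaaaaa')

SA = [10, 9, 8, 7, 6, 2, 0, 3, 5, 1, 4]
[i] adj suffixes → lcp
  [1] 10/9 → 1 ('a')
  [2] 9/8 → 2 ('aa')
  [3] 8/7 → 3 ('aaa')
  [4] 7/6 → 4 ('aaaa')
  [5] 6/2 → 2 ('aa')
  [6] 2/0 → 1 ('a')
  [7] 0/3 → 2 ('ab')
  [8] 3/5 → 0 ('')
  [9] 5/1 → 3 ('baa')
  [10] 1/4 → 1 ('b')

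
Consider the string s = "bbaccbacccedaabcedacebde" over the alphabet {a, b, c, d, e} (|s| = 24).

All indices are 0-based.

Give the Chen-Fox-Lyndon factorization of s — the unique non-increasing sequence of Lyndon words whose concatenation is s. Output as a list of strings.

["b", "b", "accbaccced", "aabcedacebde"]

emit factor 1: 'b' (i=0, period=1)
emit factor 2: 'b' (i=1, period=1)
emit factor 3: 'accbaccced' (i=2, period=10)
emit factor 4: 'aabcedacebde' (i=12, period=12)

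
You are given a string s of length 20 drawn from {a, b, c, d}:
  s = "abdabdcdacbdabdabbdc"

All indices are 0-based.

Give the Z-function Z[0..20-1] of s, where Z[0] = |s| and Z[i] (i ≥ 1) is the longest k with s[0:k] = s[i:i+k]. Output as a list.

Z[0]=20
i=1: i≥r, start 0; Z[1]=0
i=2: i≥r, start 0; Z[2]=0
i=3: i≥r, start 0; Z[3]=3 extend→box=[3,6)
i=4: min(r-i=2, Z[1]=0)=0; Z[4]=0
i=5: min(r-i=1, Z[2]=0)=0; Z[5]=0
i=6: i≥r, start 0; Z[6]=0
i=7: i≥r, start 0; Z[7]=0
i=8: i≥r, start 0; Z[8]=1 extend→box=[8,9)
i=9: i≥r, start 0; Z[9]=0
i=10: i≥r, start 0; Z[10]=0
i=11: i≥r, start 0; Z[11]=0
i=12: i≥r, start 0; Z[12]=5 extend→box=[12,17)
i=13: min(r-i=4, Z[1]=0)=0; Z[13]=0
i=14: min(r-i=3, Z[2]=0)=0; Z[14]=0
i=15: min(r-i=2, Z[3]=3)=2; Z[15]=2
i=16: min(r-i=1, Z[4]=0)=0; Z[16]=0
i=17: i≥r, start 0; Z[17]=0
i=18: i≥r, start 0; Z[18]=0
i=19: i≥r, start 0; Z[19]=0

[20, 0, 0, 3, 0, 0, 0, 0, 1, 0, 0, 0, 5, 0, 0, 2, 0, 0, 0, 0]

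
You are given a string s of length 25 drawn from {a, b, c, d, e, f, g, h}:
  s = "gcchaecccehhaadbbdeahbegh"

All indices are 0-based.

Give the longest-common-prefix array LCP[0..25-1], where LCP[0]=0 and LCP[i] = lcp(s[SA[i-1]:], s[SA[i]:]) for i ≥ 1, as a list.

rank→(start, suffix):
  0 → (12, 'aadbbdeahbegh')
  1 → (13, 'adbbdeahbegh')
  2 → (4, 'aecccehhaadbbdeahbegh')
  3 → (19, 'ahbegh')
  4 → (15, 'bbdeahbegh')
  5 → (16, 'bdeahbegh')
  6 → (21, 'begh')
  7 → (6, 'cccehhaadbbdeahbegh')
  8 → (7, 'ccehhaadbbdeahbegh')
  9 → (1, 'cchaecccehhaadbbdeahbegh')
  10 → (8, 'cehhaadbbdeahbegh')
  11 → (2, 'chaecccehhaadbbdeahbegh')
  12 → (14, 'dbbdeahbegh')
  13 → (17, 'deahbegh')
  14 → (18, 'eahbegh')
  15 → (5, 'ecccehhaadbbdeahbegh')
  16 → (22, 'egh')
  17 → (9, 'ehhaadbbdeahbegh')
  18 → (0, 'gcchaecccehhaadbbdeahbegh')
  19 → (23, 'gh')
  20 → (24, 'h')
  21 → (11, 'haadbbdeahbegh')
  22 → (3, 'haecccehhaadbbdeahbegh')
  23 → (20, 'hbegh')
  24 → (10, 'hhaadbbdeahbegh')

SA = [12, 13, 4, 19, 15, 16, 21, 6, 7, 1, 8, 2, 14, 17, 18, 5, 22, 9, 0, 23, 24, 11, 3, 20, 10]
rank  pair      lcp
   1  s[12:],s[13:]  1  'a'
   2  s[13:],s[4:]  1  'a'
   3  s[4:],s[19:]  1  'a'
   4  s[19:],s[15:]  0  ''
   5  s[15:],s[16:]  1  'b'
   6  s[16:],s[21:]  1  'b'
   7  s[21:],s[6:]  0  ''
   8  s[6:],s[7:]  2  'cc'
   9  s[7:],s[1:]  2  'cc'
  10  s[1:],s[8:]  1  'c'
  11  s[8:],s[2:]  1  'c'
  12  s[2:],s[14:]  0  ''
  13  s[14:],s[17:]  1  'd'
  14  s[17:],s[18:]  0  ''
  15  s[18:],s[5:]  1  'e'
  16  s[5:],s[22:]  1  'e'
  17  s[22:],s[9:]  1  'e'
  18  s[9:],s[0:]  0  ''
  19  s[0:],s[23:]  1  'g'
  20  s[23:],s[24:]  0  ''
  21  s[24:],s[11:]  1  'h'
  22  s[11:],s[3:]  2  'ha'
  23  s[3:],s[20:]  1  'h'
  24  s[20:],s[10:]  1  'h'

[0, 1, 1, 1, 0, 1, 1, 0, 2, 2, 1, 1, 0, 1, 0, 1, 1, 1, 0, 1, 0, 1, 2, 1, 1]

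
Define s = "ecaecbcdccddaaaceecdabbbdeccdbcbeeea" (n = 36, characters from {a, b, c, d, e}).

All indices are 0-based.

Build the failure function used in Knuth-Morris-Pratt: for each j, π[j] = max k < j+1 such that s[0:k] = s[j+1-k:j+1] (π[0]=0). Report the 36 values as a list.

[0, 0, 0, 1, 2, 0, 0, 0, 0, 0, 0, 0, 0, 0, 0, 0, 1, 1, 2, 0, 0, 0, 0, 0, 0, 1, 2, 0, 0, 0, 0, 0, 1, 1, 1, 0]

π[0] = 0
j=1 s[j]='c': π[1]=0 (border '')
j=2 s[j]='a': π[2]=0 (border '')
j=3 s[j]='e': π[3]=1 (border 'e')
j=4 s[j]='c': π[4]=2 (border 'ec')
j=5 s[j]='b': k: 2→0; π[5]=0 (border '')
j=6 s[j]='c': π[6]=0 (border '')
j=7 s[j]='d': π[7]=0 (border '')
j=8 s[j]='c': π[8]=0 (border '')
j=9 s[j]='c': π[9]=0 (border '')
j=10 s[j]='d': π[10]=0 (border '')
j=11 s[j]='d': π[11]=0 (border '')
j=12 s[j]='a': π[12]=0 (border '')
j=13 s[j]='a': π[13]=0 (border '')
j=14 s[j]='a': π[14]=0 (border '')
j=15 s[j]='c': π[15]=0 (border '')
j=16 s[j]='e': π[16]=1 (border 'e')
j=17 s[j]='e': k: 1→0; π[17]=1 (border 'e')
j=18 s[j]='c': π[18]=2 (border 'ec')
j=19 s[j]='d': k: 2→0; π[19]=0 (border '')
j=20 s[j]='a': π[20]=0 (border '')
j=21 s[j]='b': π[21]=0 (border '')
j=22 s[j]='b': π[22]=0 (border '')
j=23 s[j]='b': π[23]=0 (border '')
j=24 s[j]='d': π[24]=0 (border '')
j=25 s[j]='e': π[25]=1 (border 'e')
j=26 s[j]='c': π[26]=2 (border 'ec')
j=27 s[j]='c': k: 2→0; π[27]=0 (border '')
j=28 s[j]='d': π[28]=0 (border '')
j=29 s[j]='b': π[29]=0 (border '')
j=30 s[j]='c': π[30]=0 (border '')
j=31 s[j]='b': π[31]=0 (border '')
j=32 s[j]='e': π[32]=1 (border 'e')
j=33 s[j]='e': k: 1→0; π[33]=1 (border 'e')
j=34 s[j]='e': k: 1→0; π[34]=1 (border 'e')
j=35 s[j]='a': k: 1→0; π[35]=0 (border '')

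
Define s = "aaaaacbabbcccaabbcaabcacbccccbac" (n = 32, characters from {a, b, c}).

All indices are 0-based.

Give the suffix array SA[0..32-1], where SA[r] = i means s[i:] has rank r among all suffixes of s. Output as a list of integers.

sorted suffixes:
  #0 SA[0]=0  'aaaaacbabbcccaabbcaabcacbccccbac'
  #1 SA[1]=1  'aaaacbabbcccaabbcaabcacbccccbac'
  #2 SA[2]=2  'aaacbabbcccaabbcaabcacbccccbac'
  #3 SA[3]=13  'aabbcaabcacbccccbac'
  #4 SA[4]=18  'aabcacbccccbac'
  #5 SA[5]=3  'aacbabbcccaabbcaabcacbccccbac'
  #6 SA[6]=14  'abbcaabcacbccccbac'
  #7 SA[7]=7  'abbcccaabbcaabcacbccccbac'
  #8 SA[8]=19  'abcacbccccbac'
  #9 SA[9]=30  'ac'
  #10 SA[10]=4  'acbabbcccaabbcaabcacbccccbac'
  #11 SA[11]=22  'acbccccbac'
  #12 SA[12]=6  'babbcccaabbcaabcacbccccbac'
  #13 SA[13]=29  'bac'
  #14 SA[14]=15  'bbcaabcacbccccbac'
  #15 SA[15]=8  'bbcccaabbcaabcacbccccbac'
  #16 SA[16]=16  'bcaabcacbccccbac'
  #17 SA[17]=20  'bcacbccccbac'
  #18 SA[18]=9  'bcccaabbcaabcacbccccbac'
  #19 SA[19]=24  'bccccbac'
  #20 SA[20]=31  'c'
  #21 SA[21]=12  'caabbcaabcacbccccbac'
  #22 SA[22]=17  'caabcacbccccbac'
  #23 SA[23]=21  'cacbccccbac'
  #24 SA[24]=5  'cbabbcccaabbcaabcacbccccbac'
  #25 SA[25]=28  'cbac'
  #26 SA[26]=23  'cbccccbac'
  #27 SA[27]=11  'ccaabbcaabcacbccccbac'
  #28 SA[28]=27  'ccbac'
  #29 SA[29]=10  'cccaabbcaabcacbccccbac'
  #30 SA[30]=26  'cccbac'
  #31 SA[31]=25  'ccccbac'

[0, 1, 2, 13, 18, 3, 14, 7, 19, 30, 4, 22, 6, 29, 15, 8, 16, 20, 9, 24, 31, 12, 17, 21, 5, 28, 23, 11, 27, 10, 26, 25]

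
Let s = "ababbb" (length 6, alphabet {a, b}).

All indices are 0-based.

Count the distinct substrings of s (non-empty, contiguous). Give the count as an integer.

15

rank→(start, suffix):
  0 → (0, 'ababbb')
  1 → (2, 'abbb')
  2 → (5, 'b')
  3 → (1, 'babbb')
  4 → (4, 'bb')
  5 → (3, 'bbb')

SA = [0, 2, 5, 1, 4, 3]
rank  pair      lcp
   1  s[0:],s[2:]  2  'ab'
   2  s[2:],s[5:]  0  ''
   3  s[5:],s[1:]  1  'b'
   4  s[1:],s[4:]  1  'b'
   5  s[4:],s[3:]  2  'bb'

n(n+1)/2 = 6·7/2 = 21
Σ LCP = 0 + 2 + 0 + 1 + 1 + 2 = 6
distinct = 21 − 6 = 15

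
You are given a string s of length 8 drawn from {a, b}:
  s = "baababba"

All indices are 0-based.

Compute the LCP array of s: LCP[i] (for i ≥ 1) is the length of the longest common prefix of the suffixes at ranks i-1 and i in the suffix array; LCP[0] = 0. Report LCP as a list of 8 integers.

rank | idx | suffix
   0 |   7 | a
   1 |   1 | aababba
   2 |   2 | ababba
   3 |   4 | abba
   4 |   6 | ba
   5 |   0 | baababba
   6 |   3 | babba
   7 |   5 | bba

SA = [7, 1, 2, 4, 6, 0, 3, 5]
[i] adj suffixes → lcp
  [1] 7/1 → 1 ('a')
  [2] 1/2 → 1 ('a')
  [3] 2/4 → 2 ('ab')
  [4] 4/6 → 0 ('')
  [5] 6/0 → 2 ('ba')
  [6] 0/3 → 2 ('ba')
  [7] 3/5 → 1 ('b')

[0, 1, 1, 2, 0, 2, 2, 1]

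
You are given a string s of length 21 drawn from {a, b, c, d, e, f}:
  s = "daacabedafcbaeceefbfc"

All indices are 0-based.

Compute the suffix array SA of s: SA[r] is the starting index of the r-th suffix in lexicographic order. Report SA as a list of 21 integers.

rank→(start, suffix):
  0 → (1, 'aacabedafcbaeceefbfc')
  1 → (4, 'abedafcbaeceefbfc')
  2 → (2, 'acabedafcbaeceefbfc')
  3 → (12, 'aeceefbfc')
  4 → (8, 'afcbaeceefbfc')
  5 → (11, 'baeceefbfc')
  6 → (5, 'bedafcbaeceefbfc')
  7 → (18, 'bfc')
  8 → (20, 'c')
  9 → (3, 'cabedafcbaeceefbfc')
  10 → (10, 'cbaeceefbfc')
  11 → (14, 'ceefbfc')
  12 → (0, 'daacabedafcbaeceefbfc')
  13 → (7, 'dafcbaeceefbfc')
  14 → (13, 'eceefbfc')
  15 → (6, 'edafcbaeceefbfc')
  16 → (15, 'eefbfc')
  17 → (16, 'efbfc')
  18 → (17, 'fbfc')
  19 → (19, 'fc')
  20 → (9, 'fcbaeceefbfc')

[1, 4, 2, 12, 8, 11, 5, 18, 20, 3, 10, 14, 0, 7, 13, 6, 15, 16, 17, 19, 9]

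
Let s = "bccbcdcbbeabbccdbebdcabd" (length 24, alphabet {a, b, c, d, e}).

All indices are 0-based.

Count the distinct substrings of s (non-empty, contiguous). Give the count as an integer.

rank | idx | suffix
   0 |  10 | abbccdbebdcabd
   1 |  21 | abd
   2 |  11 | bbccdbebdcabd
   3 |   7 | bbeabbccdbebdcabd
   4 |   0 | bccbcdcbbeabbccdbebdcabd
   5 |  12 | bccdbebdcabd
   6 |   3 | bcdcbbeabbccdbebdcabd
   7 |  22 | bd
   8 |  18 | bdcabd
   9 |   8 | beabbccdbebdcabd
  10 |  16 | bebdcabd
  11 |  20 | cabd
  12 |   6 | cbbeabbccdbebdcabd
  13 |   2 | cbcdcbbeabbccdbebdcabd
  14 |   1 | ccbcdcbbeabbccdbebdcabd
  15 |  13 | ccdbebdcabd
  16 |  14 | cdbebdcabd
  17 |   4 | cdcbbeabbccdbebdcabd
  18 |  23 | d
  19 |  15 | dbebdcabd
  20 |  19 | dcabd
  21 |   5 | dcbbeabbccdbebdcabd
  22 |   9 | eabbccdbebdcabd
  23 |  17 | ebdcabd

SA = [10, 21, 11, 7, 0, 12, 3, 22, 18, 8, 16, 20, 6, 2, 1, 13, 14, 4, 23, 15, 19, 5, 9, 17]
rank  pair      lcp
   1  s[10:],s[21:]  2  'ab'
   2  s[21:],s[11:]  0  ''
   3  s[11:],s[7:]  2  'bb'
   4  s[7:],s[0:]  1  'b'
   5  s[0:],s[12:]  3  'bcc'
   6  s[12:],s[3:]  2  'bc'
   7  s[3:],s[22:]  1  'b'
   8  s[22:],s[18:]  2  'bd'
   9  s[18:],s[8:]  1  'b'
  10  s[8:],s[16:]  2  'be'
  11  s[16:],s[20:]  0  ''
  12  s[20:],s[6:]  1  'c'
  13  s[6:],s[2:]  2  'cb'
  14  s[2:],s[1:]  1  'c'
  15  s[1:],s[13:]  2  'cc'
  16  s[13:],s[14:]  1  'c'
  17  s[14:],s[4:]  2  'cd'
  18  s[4:],s[23:]  0  ''
  19  s[23:],s[15:]  1  'd'
  20  s[15:],s[19:]  1  'd'
  21  s[19:],s[5:]  2  'dc'
  22  s[5:],s[9:]  0  ''
  23  s[9:],s[17:]  1  'e'

n(n+1)/2 = 24·25/2 = 300
Σ LCP = 0 + 2 + 0 + 2 + 1 + 3 + 2 + 1 + 2 + 1 + 2 + 0 + 1 + 2 + 1 + 2 + 1 + 2 + 0 + 1 + 1 + 2 + 0 + 1 = 30
distinct = 300 − 30 = 270

270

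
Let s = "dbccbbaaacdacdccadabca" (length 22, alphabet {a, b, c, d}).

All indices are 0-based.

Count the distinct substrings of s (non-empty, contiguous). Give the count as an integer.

227

sorted suffixes:
  #0 SA[0]=21  'a'
  #1 SA[1]=6  'aaacdacdccadabca'
  #2 SA[2]=7  'aacdacdccadabca'
  #3 SA[3]=18  'abca'
  #4 SA[4]=8  'acdacdccadabca'
  #5 SA[5]=11  'acdccadabca'
  #6 SA[6]=16  'adabca'
  #7 SA[7]=5  'baaacdacdccadabca'
  #8 SA[8]=4  'bbaaacdacdccadabca'
  #9 SA[9]=19  'bca'
  #10 SA[10]=1  'bccbbaaacdacdccadabca'
  #11 SA[11]=20  'ca'
  #12 SA[12]=15  'cadabca'
  #13 SA[13]=3  'cbbaaacdacdccadabca'
  #14 SA[14]=14  'ccadabca'
  #15 SA[15]=2  'ccbbaaacdacdccadabca'
  #16 SA[16]=9  'cdacdccadabca'
  #17 SA[17]=12  'cdccadabca'
  #18 SA[18]=17  'dabca'
  #19 SA[19]=10  'dacdccadabca'
  #20 SA[20]=0  'dbccbbaaacdacdccadabca'
  #21 SA[21]=13  'dccadabca'

SA = [21, 6, 7, 18, 8, 11, 16, 5, 4, 19, 1, 20, 15, 3, 14, 2, 9, 12, 17, 10, 0, 13]
i: (SA[i-1],SA[i]) lcp shared
  1: (21,6) 1 'a'
  2: (6,7) 2 'aa'
  3: (7,18) 1 'a'
  4: (18,8) 1 'a'
  5: (8,11) 3 'acd'
  6: (11,16) 1 'a'
  7: (16,5) 0 ''
  8: (5,4) 1 'b'
  9: (4,19) 1 'b'
  10: (19,1) 2 'bc'
  11: (1,20) 0 ''
  12: (20,15) 2 'ca'
  13: (15,3) 1 'c'
  14: (3,14) 1 'c'
  15: (14,2) 2 'cc'
  16: (2,9) 1 'c'
  17: (9,12) 2 'cd'
  18: (12,17) 0 ''
  19: (17,10) 2 'da'
  20: (10,0) 1 'd'
  21: (0,13) 1 'd'

n(n+1)/2 = 22·23/2 = 253
Σ LCP = 0 + 1 + 2 + 1 + 1 + 3 + 1 + 0 + 1 + 1 + 2 + 0 + 2 + 1 + 1 + 2 + 1 + 2 + 0 + 2 + 1 + 1 = 26
distinct = 253 − 26 = 227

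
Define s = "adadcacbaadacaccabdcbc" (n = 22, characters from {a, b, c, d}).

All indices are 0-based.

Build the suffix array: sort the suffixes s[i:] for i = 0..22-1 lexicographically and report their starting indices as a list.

[8, 16, 11, 5, 13, 9, 0, 2, 7, 20, 17, 21, 15, 4, 12, 6, 19, 14, 10, 1, 3, 18]

rank | idx | suffix
   0 |   8 | aadacaccabdcbc
   1 |  16 | abdcbc
   2 |  11 | acaccabdcbc
   3 |   5 | acbaadacaccabdcbc
   4 |  13 | accabdcbc
   5 |   9 | adacaccabdcbc
   6 |   0 | adadcacbaadacaccabdcbc
   7 |   2 | adcacbaadacaccabdcbc
   8 |   7 | baadacaccabdcbc
   9 |  20 | bc
  10 |  17 | bdcbc
  11 |  21 | c
  12 |  15 | cabdcbc
  13 |   4 | cacbaadacaccabdcbc
  14 |  12 | caccabdcbc
  15 |   6 | cbaadacaccabdcbc
  16 |  19 | cbc
  17 |  14 | ccabdcbc
  18 |  10 | dacaccabdcbc
  19 |   1 | dadcacbaadacaccabdcbc
  20 |   3 | dcacbaadacaccabdcbc
  21 |  18 | dcbc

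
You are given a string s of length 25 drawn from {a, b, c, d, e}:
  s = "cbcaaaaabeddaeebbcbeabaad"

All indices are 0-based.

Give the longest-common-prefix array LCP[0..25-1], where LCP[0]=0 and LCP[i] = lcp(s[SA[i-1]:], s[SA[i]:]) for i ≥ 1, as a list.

rank | idx | suffix
   0 |   3 | aaaaabeddaeebbcbeabaad
   1 |   4 | aaaabeddaeebbcbeabaad
   2 |   5 | aaabeddaeebbcbeabaad
   3 |   6 | aabeddaeebbcbeabaad
   4 |  22 | aad
   5 |  20 | abaad
   6 |   7 | abeddaeebbcbeabaad
   7 |  23 | ad
   8 |  12 | aeebbcbeabaad
   9 |  21 | baad
  10 |  15 | bbcbeabaad
  11 |   1 | bcaaaaabeddaeebbcbeabaad
  12 |  16 | bcbeabaad
  13 |  18 | beabaad
  14 |   8 | beddaeebbcbeabaad
  15 |   2 | caaaaabeddaeebbcbeabaad
  16 |   0 | cbcaaaaabeddaeebbcbeabaad
  17 |  17 | cbeabaad
  18 |  24 | d
  19 |  11 | daeebbcbeabaad
  20 |  10 | ddaeebbcbeabaad
  21 |  19 | eabaad
  22 |  14 | ebbcbeabaad
  23 |   9 | eddaeebbcbeabaad
  24 |  13 | eebbcbeabaad

SA = [3, 4, 5, 6, 22, 20, 7, 23, 12, 21, 15, 1, 16, 18, 8, 2, 0, 17, 24, 11, 10, 19, 14, 9, 13]
i: (SA[i-1],SA[i]) lcp shared
  1: (3,4) 4 'aaaa'
  2: (4,5) 3 'aaa'
  3: (5,6) 2 'aa'
  4: (6,22) 2 'aa'
  5: (22,20) 1 'a'
  6: (20,7) 2 'ab'
  7: (7,23) 1 'a'
  8: (23,12) 1 'a'
  9: (12,21) 0 ''
  10: (21,15) 1 'b'
  11: (15,1) 1 'b'
  12: (1,16) 2 'bc'
  13: (16,18) 1 'b'
  14: (18,8) 2 'be'
  15: (8,2) 0 ''
  16: (2,0) 1 'c'
  17: (0,17) 2 'cb'
  18: (17,24) 0 ''
  19: (24,11) 1 'd'
  20: (11,10) 1 'd'
  21: (10,19) 0 ''
  22: (19,14) 1 'e'
  23: (14,9) 1 'e'
  24: (9,13) 1 'e'

[0, 4, 3, 2, 2, 1, 2, 1, 1, 0, 1, 1, 2, 1, 2, 0, 1, 2, 0, 1, 1, 0, 1, 1, 1]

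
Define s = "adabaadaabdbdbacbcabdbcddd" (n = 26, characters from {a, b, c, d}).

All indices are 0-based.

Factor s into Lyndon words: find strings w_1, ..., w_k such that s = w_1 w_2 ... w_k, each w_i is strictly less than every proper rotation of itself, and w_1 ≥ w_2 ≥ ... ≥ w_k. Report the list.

emit factor 1: 'ad' (i=0, period=2)
emit factor 2: 'ab' (i=2, period=2)
emit factor 3: 'aad' (i=4, period=3)
emit factor 4: 'aabdbdbacbcabdbcddd' (i=7, period=19)

["ad", "ab", "aad", "aabdbdbacbcabdbcddd"]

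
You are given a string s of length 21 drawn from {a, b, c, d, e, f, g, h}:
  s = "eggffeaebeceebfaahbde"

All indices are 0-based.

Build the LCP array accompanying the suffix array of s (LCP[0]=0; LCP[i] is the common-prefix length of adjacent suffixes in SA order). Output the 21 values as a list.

rank | idx | suffix
   0 |  15 | aahbde
   1 |   6 | aebeceebfaahbde
   2 |  16 | ahbde
   3 |  18 | bde
   4 |   8 | beceebfaahbde
   5 |  13 | bfaahbde
   6 |  10 | ceebfaahbde
   7 |  19 | de
   8 |  20 | e
   9 |   5 | eaebeceebfaahbde
  10 |   7 | ebeceebfaahbde
  11 |  12 | ebfaahbde
  12 |   9 | eceebfaahbde
  13 |  11 | eebfaahbde
  14 |   0 | eggffeaebeceebfaahbde
  15 |  14 | faahbde
  16 |   4 | feaebeceebfaahbde
  17 |   3 | ffeaebeceebfaahbde
  18 |   2 | gffeaebeceebfaahbde
  19 |   1 | ggffeaebeceebfaahbde
  20 |  17 | hbde

SA = [15, 6, 16, 18, 8, 13, 10, 19, 20, 5, 7, 12, 9, 11, 0, 14, 4, 3, 2, 1, 17]
i: (SA[i-1],SA[i]) lcp shared
  1: (15,6) 1 'a'
  2: (6,16) 1 'a'
  3: (16,18) 0 ''
  4: (18,8) 1 'b'
  5: (8,13) 1 'b'
  6: (13,10) 0 ''
  7: (10,19) 0 ''
  8: (19,20) 0 ''
  9: (20,5) 1 'e'
  10: (5,7) 1 'e'
  11: (7,12) 2 'eb'
  12: (12,9) 1 'e'
  13: (9,11) 1 'e'
  14: (11,0) 1 'e'
  15: (0,14) 0 ''
  16: (14,4) 1 'f'
  17: (4,3) 1 'f'
  18: (3,2) 0 ''
  19: (2,1) 1 'g'
  20: (1,17) 0 ''

[0, 1, 1, 0, 1, 1, 0, 0, 0, 1, 1, 2, 1, 1, 1, 0, 1, 1, 0, 1, 0]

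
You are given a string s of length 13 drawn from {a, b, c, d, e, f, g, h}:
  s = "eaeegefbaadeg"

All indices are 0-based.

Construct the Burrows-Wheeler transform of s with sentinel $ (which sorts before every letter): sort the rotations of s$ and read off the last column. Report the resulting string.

gbaefa$agdeeee

rank  rotation        last
    0  $eaeegefbaadeg  g
    1  aadeg$eaeegefb  b
    2  adeg$eaeegefba  a
    3  aeegefbaadeg$e  e
    4  baadeg$eaeegef  f
    5  deg$eaeegefbaa  a
    6  eaeegefbaadeg$  $
    7  eegefbaadeg$ea  a
    8  efbaadeg$eaeeg  g
    9  eg$eaeegefbaad  d
   10  egefbaadeg$eae  e
   11  fbaadeg$eaeege  e
   12  g$eaeegefbaade  e
   13  gefbaadeg$eaee  e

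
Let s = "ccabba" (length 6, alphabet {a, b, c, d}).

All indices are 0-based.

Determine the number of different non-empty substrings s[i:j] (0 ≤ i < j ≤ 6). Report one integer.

rank | idx | suffix
   0 |   5 | a
   1 |   2 | abba
   2 |   4 | ba
   3 |   3 | bba
   4 |   1 | cabba
   5 |   0 | ccabba

SA = [5, 2, 4, 3, 1, 0]
[i] adj suffixes → lcp
  [1] 5/2 → 1 ('a')
  [2] 2/4 → 0 ('')
  [3] 4/3 → 1 ('b')
  [4] 3/1 → 0 ('')
  [5] 1/0 → 1 ('c')

n(n+1)/2 = 6·7/2 = 21
Σ LCP = 0 + 1 + 0 + 1 + 0 + 1 = 3
distinct = 21 − 3 = 18

18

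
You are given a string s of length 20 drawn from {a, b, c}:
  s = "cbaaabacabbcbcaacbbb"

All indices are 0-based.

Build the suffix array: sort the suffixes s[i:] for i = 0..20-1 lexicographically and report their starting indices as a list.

[2, 3, 14, 4, 8, 6, 15, 19, 1, 5, 18, 17, 9, 12, 10, 13, 7, 0, 16, 11]

sorted suffixes:
  #0 SA[0]=2  'aaabacabbcbcaacbbb'
  #1 SA[1]=3  'aabacabbcbcaacbbb'
  #2 SA[2]=14  'aacbbb'
  #3 SA[3]=4  'abacabbcbcaacbbb'
  #4 SA[4]=8  'abbcbcaacbbb'
  #5 SA[5]=6  'acabbcbcaacbbb'
  #6 SA[6]=15  'acbbb'
  #7 SA[7]=19  'b'
  #8 SA[8]=1  'baaabacabbcbcaacbbb'
  #9 SA[9]=5  'bacabbcbcaacbbb'
  #10 SA[10]=18  'bb'
  #11 SA[11]=17  'bbb'
  #12 SA[12]=9  'bbcbcaacbbb'
  #13 SA[13]=12  'bcaacbbb'
  #14 SA[14]=10  'bcbcaacbbb'
  #15 SA[15]=13  'caacbbb'
  #16 SA[16]=7  'cabbcbcaacbbb'
  #17 SA[17]=0  'cbaaabacabbcbcaacbbb'
  #18 SA[18]=16  'cbbb'
  #19 SA[19]=11  'cbcaacbbb'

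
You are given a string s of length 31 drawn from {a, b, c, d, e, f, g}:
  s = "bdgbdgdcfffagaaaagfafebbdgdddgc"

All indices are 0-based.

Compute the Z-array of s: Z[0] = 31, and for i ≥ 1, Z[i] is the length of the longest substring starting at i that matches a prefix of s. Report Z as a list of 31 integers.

[31, 0, 0, 3, 0, 0, 0, 0, 0, 0, 0, 0, 0, 0, 0, 0, 0, 0, 0, 0, 0, 0, 1, 3, 0, 0, 0, 0, 0, 0, 0]

Z[0]=31
i=1: fresh scan; Z[1]=0
i=2: fresh scan; Z[2]=0
i=3: fresh scan; Z[3]=3 extend→box=[3,6)
i=4: min(r-i=2, Z[1]=0)=0; Z[4]=0
i=5: min(r-i=1, Z[2]=0)=0; Z[5]=0
i=6: fresh scan; Z[6]=0
i=7: fresh scan; Z[7]=0
i=8: fresh scan; Z[8]=0
i=9: fresh scan; Z[9]=0
i=10: fresh scan; Z[10]=0
i=11: fresh scan; Z[11]=0
i=12: fresh scan; Z[12]=0
i=13: fresh scan; Z[13]=0
i=14: fresh scan; Z[14]=0
i=15: fresh scan; Z[15]=0
i=16: fresh scan; Z[16]=0
i=17: fresh scan; Z[17]=0
i=18: fresh scan; Z[18]=0
i=19: fresh scan; Z[19]=0
i=20: fresh scan; Z[20]=0
i=21: fresh scan; Z[21]=0
i=22: fresh scan; Z[22]=1 extend→box=[22,23)
i=23: fresh scan; Z[23]=3 extend→box=[23,26)
i=24: min(r-i=2, Z[1]=0)=0; Z[24]=0
i=25: min(r-i=1, Z[2]=0)=0; Z[25]=0
i=26: fresh scan; Z[26]=0
i=27: fresh scan; Z[27]=0
i=28: fresh scan; Z[28]=0
i=29: fresh scan; Z[29]=0
i=30: fresh scan; Z[30]=0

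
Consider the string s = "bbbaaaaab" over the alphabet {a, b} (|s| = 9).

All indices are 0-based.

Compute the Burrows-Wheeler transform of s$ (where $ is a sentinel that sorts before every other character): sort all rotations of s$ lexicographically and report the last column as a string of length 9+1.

rank  rotation    last
    0  $bbbaaaaab  b
    1  aaaaab$bbb  b
    2  aaaab$bbba  a
    3  aaab$bbbaa  a
    4  aab$bbbaaa  a
    5  ab$bbbaaaa  a
    6  b$bbbaaaaa  a
    7  baaaaab$bb  b
    8  bbaaaaab$b  b
    9  bbbaaaaab$  $

bbaaaaabb$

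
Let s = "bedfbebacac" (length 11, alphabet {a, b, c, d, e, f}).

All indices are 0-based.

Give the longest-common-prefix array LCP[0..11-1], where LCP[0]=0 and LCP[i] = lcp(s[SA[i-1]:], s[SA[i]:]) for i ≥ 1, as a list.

rank | idx | suffix
   0 |   9 | ac
   1 |   7 | acac
   2 |   6 | bacac
   3 |   4 | bebacac
   4 |   0 | bedfbebacac
   5 |  10 | c
   6 |   8 | cac
   7 |   2 | dfbebacac
   8 |   5 | ebacac
   9 |   1 | edfbebacac
  10 |   3 | fbebacac

SA = [9, 7, 6, 4, 0, 10, 8, 2, 5, 1, 3]
[i] adj suffixes → lcp
  [1] 9/7 → 2 ('ac')
  [2] 7/6 → 0 ('')
  [3] 6/4 → 1 ('b')
  [4] 4/0 → 2 ('be')
  [5] 0/10 → 0 ('')
  [6] 10/8 → 1 ('c')
  [7] 8/2 → 0 ('')
  [8] 2/5 → 0 ('')
  [9] 5/1 → 1 ('e')
  [10] 1/3 → 0 ('')

[0, 2, 0, 1, 2, 0, 1, 0, 0, 1, 0]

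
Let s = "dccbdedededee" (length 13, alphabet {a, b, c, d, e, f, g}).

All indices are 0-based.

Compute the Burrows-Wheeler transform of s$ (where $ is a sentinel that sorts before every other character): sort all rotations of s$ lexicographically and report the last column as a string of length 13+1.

eccd$beeeedddd

rank  rotation        last
    0  $dccbdedededee  e
    1  bdedededee$dcc  c
    2  cbdedededee$dc  c
    3  ccbdedededee$d  d
    4  dccbdedededee$  $
    5  dedededee$dccb  b
    6  dededee$dccbde  e
    7  dedee$dccbdede  e
    8  dee$dccbdedede  e
    9  e$dccbdededede  e
   10  edededee$dccbd  d
   11  ededee$dccbded  d
   12  edee$dccbdeded  d
   13  ee$dccbdededed  d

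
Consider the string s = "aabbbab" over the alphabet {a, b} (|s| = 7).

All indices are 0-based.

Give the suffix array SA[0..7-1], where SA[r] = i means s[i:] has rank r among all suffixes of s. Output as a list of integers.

rank | idx | suffix
   0 |   0 | aabbbab
   1 |   5 | ab
   2 |   1 | abbbab
   3 |   6 | b
   4 |   4 | bab
   5 |   3 | bbab
   6 |   2 | bbbab

[0, 5, 1, 6, 4, 3, 2]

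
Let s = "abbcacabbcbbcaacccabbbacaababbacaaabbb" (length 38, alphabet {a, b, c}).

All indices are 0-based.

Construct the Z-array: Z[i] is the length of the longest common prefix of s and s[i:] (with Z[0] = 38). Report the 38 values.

Z[0]=38
i=1: outside box; Z[1]=0
i=2: outside box; Z[2]=0
i=3: outside box; Z[3]=0
i=4: outside box; Z[4]=1 extend→box=[4,5)
i=5: outside box; Z[5]=0
i=6: outside box; Z[6]=4 extend→box=[6,10)
i=7: min(r-i=3, Z[1]=0)=0; Z[7]=0
i=8: min(r-i=2, Z[2]=0)=0; Z[8]=0
i=9: min(r-i=1, Z[3]=0)=0; Z[9]=0
i=10: outside box; Z[10]=0
i=11: outside box; Z[11]=0
i=12: outside box; Z[12]=0
i=13: outside box; Z[13]=1 extend→box=[13,14)
i=14: outside box; Z[14]=1 extend→box=[14,15)
i=15: outside box; Z[15]=0
i=16: outside box; Z[16]=0
i=17: outside box; Z[17]=0
i=18: outside box; Z[18]=3 extend→box=[18,21)
i=19: min(r-i=2, Z[1]=0)=0; Z[19]=0
i=20: min(r-i=1, Z[2]=0)=0; Z[20]=0
i=21: outside box; Z[21]=0
i=22: outside box; Z[22]=1 extend→box=[22,23)
i=23: outside box; Z[23]=0
i=24: outside box; Z[24]=1 extend→box=[24,25)
i=25: outside box; Z[25]=2 extend→box=[25,27)
i=26: min(r-i=1, Z[1]=0)=0; Z[26]=0
i=27: outside box; Z[27]=3 extend→box=[27,30)
i=28: min(r-i=2, Z[1]=0)=0; Z[28]=0
i=29: min(r-i=1, Z[2]=0)=0; Z[29]=0
i=30: outside box; Z[30]=1 extend→box=[30,31)
i=31: outside box; Z[31]=0
i=32: outside box; Z[32]=1 extend→box=[32,33)
i=33: outside box; Z[33]=1 extend→box=[33,34)
i=34: outside box; Z[34]=3 extend→box=[34,37)
i=35: min(r-i=2, Z[1]=0)=0; Z[35]=0
i=36: min(r-i=1, Z[2]=0)=0; Z[36]=0
i=37: outside box; Z[37]=0

[38, 0, 0, 0, 1, 0, 4, 0, 0, 0, 0, 0, 0, 1, 1, 0, 0, 0, 3, 0, 0, 0, 1, 0, 1, 2, 0, 3, 0, 0, 1, 0, 1, 1, 3, 0, 0, 0]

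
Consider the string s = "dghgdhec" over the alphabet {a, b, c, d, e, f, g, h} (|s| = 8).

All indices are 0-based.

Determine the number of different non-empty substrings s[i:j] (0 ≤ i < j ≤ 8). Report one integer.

33

rank | idx | suffix
   0 |   7 | c
   1 |   0 | dghgdhec
   2 |   4 | dhec
   3 |   6 | ec
   4 |   3 | gdhec
   5 |   1 | ghgdhec
   6 |   5 | hec
   7 |   2 | hgdhec

SA = [7, 0, 4, 6, 3, 1, 5, 2]
[i] adj suffixes → lcp
  [1] 7/0 → 0 ('')
  [2] 0/4 → 1 ('d')
  [3] 4/6 → 0 ('')
  [4] 6/3 → 0 ('')
  [5] 3/1 → 1 ('g')
  [6] 1/5 → 0 ('')
  [7] 5/2 → 1 ('h')

n(n+1)/2 = 8·9/2 = 36
Σ LCP = 0 + 0 + 1 + 0 + 0 + 1 + 0 + 1 = 3
distinct = 36 − 3 = 33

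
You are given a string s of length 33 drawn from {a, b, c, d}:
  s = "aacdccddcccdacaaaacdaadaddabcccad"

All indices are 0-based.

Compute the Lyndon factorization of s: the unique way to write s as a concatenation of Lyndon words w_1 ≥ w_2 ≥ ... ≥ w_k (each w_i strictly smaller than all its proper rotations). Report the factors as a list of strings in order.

["aacdccddcccdac", "aaaacdaadaddabcccad"]

emit factor 1: 'aacdccddcccdac' (i=0, period=14)
emit factor 2: 'aaaacdaadaddabcccad' (i=14, period=19)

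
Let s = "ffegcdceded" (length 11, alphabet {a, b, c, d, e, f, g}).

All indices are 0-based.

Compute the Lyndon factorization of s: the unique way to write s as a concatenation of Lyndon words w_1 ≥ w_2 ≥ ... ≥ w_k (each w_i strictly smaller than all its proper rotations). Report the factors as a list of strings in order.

emit factor 1: 'f' (i=0, period=1)
emit factor 2: 'f' (i=1, period=1)
emit factor 3: 'eg' (i=2, period=2)
emit factor 4: 'cdceded' (i=4, period=7)

["f", "f", "eg", "cdceded"]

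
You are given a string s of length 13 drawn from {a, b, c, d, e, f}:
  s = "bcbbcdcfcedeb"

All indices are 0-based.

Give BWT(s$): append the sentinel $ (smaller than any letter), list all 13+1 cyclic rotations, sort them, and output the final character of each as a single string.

rank  rotation        last
    0  $bcbbcdcfcedeb  b
    1  b$bcbbcdcfcede  e
    2  bbcdcfcedeb$bc  c
    3  bcbbcdcfcedeb$  $
    4  bcdcfcedeb$bcb  b
    5  cbbcdcfcedeb$b  b
    6  cdcfcedeb$bcbb  b
    7  cedeb$bcbbcdcf  f
    8  cfcedeb$bcbbcd  d
    9  dcfcedeb$bcbbc  c
   10  deb$bcbbcdcfce  e
   11  eb$bcbbcdcfced  d
   12  edeb$bcbbcdcfc  c
   13  fcedeb$bcbbcdc  c

bec$bbbfdcedcc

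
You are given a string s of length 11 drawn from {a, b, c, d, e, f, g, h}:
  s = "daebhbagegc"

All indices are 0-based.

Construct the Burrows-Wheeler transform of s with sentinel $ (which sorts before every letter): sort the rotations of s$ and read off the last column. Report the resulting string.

rank  rotation      last
    0  $daebhbagegc  c
    1  aebhbagegc$d  d
    2  agegc$daebhb  b
    3  bagegc$daebh  h
    4  bhbagegc$dae  e
    5  c$daebhbageg  g
    6  daebhbagegc$  $
    7  ebhbagegc$da  a
    8  egc$daebhbag  g
    9  gc$daebhbage  e
   10  gegc$daebhba  a
   11  hbagegc$daeb  b

cdbheg$ageab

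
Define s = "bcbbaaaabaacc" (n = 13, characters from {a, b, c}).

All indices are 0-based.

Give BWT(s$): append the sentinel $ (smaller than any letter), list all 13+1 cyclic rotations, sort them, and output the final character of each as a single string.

cbaabaabac$cba

rank  rotation        last
    0  $bcbbaaaabaacc  c
    1  aaaabaacc$bcbb  b
    2  aaabaacc$bcbba  a
    3  aabaacc$bcbbaa  a
    4  aacc$bcbbaaaab  b
    5  abaacc$bcbbaaa  a
    6  acc$bcbbaaaaba  a
    7  baaaabaacc$bcb  b
    8  baacc$bcbbaaaa  a
    9  bbaaaabaacc$bc  c
   10  bcbbaaaabaacc$  $
   11  c$bcbbaaaabaac  c
   12  cbbaaaabaacc$b  b
   13  cc$bcbbaaaabaa  a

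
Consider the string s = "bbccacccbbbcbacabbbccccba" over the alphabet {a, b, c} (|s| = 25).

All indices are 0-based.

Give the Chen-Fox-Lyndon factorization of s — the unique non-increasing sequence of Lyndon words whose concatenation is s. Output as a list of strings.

["bbcc", "acccbbbcb", "ac", "abbbccccb", "a"]

emit factor 1: 'bbcc' (i=0, period=4)
emit factor 2: 'acccbbbcb' (i=4, period=9)
emit factor 3: 'ac' (i=13, period=2)
emit factor 4: 'abbbccccb' (i=15, period=9)
emit factor 5: 'a' (i=24, period=1)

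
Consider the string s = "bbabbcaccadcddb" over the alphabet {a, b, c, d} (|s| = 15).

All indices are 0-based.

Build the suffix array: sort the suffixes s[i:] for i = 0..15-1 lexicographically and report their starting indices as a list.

rank→(start, suffix):
  0 → (2, 'abbcaccadcddb')
  1 → (6, 'accadcddb')
  2 → (9, 'adcddb')
  3 → (14, 'b')
  4 → (1, 'babbcaccadcddb')
  5 → (0, 'bbabbcaccadcddb')
  6 → (3, 'bbcaccadcddb')
  7 → (4, 'bcaccadcddb')
  8 → (5, 'caccadcddb')
  9 → (8, 'cadcddb')
  10 → (7, 'ccadcddb')
  11 → (11, 'cddb')
  12 → (13, 'db')
  13 → (10, 'dcddb')
  14 → (12, 'ddb')

[2, 6, 9, 14, 1, 0, 3, 4, 5, 8, 7, 11, 13, 10, 12]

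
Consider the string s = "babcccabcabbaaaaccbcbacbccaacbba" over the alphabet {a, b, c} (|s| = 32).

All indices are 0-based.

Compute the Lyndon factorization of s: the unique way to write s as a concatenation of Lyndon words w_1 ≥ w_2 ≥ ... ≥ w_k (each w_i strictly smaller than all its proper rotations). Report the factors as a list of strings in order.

emit factor 1: 'b' (i=0, period=1)
emit factor 2: 'abccc' (i=1, period=5)
emit factor 3: 'abc' (i=6, period=3)
emit factor 4: 'abb' (i=9, period=3)
emit factor 5: 'aaaaccbcbacbccaacbb' (i=12, period=19)
emit factor 6: 'a' (i=31, period=1)

["b", "abccc", "abc", "abb", "aaaaccbcbacbccaacbb", "a"]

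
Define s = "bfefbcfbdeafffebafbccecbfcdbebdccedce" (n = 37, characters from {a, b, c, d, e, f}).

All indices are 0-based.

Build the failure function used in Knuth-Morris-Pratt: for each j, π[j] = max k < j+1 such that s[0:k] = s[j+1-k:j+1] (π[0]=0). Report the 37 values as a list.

π[0] = 0
j=1 s[j]='f': π[1]=0 (border '')
j=2 s[j]='e': π[2]=0 (border '')
j=3 s[j]='f': π[3]=0 (border '')
j=4 s[j]='b': π[4]=1 (border 'b')
j=5 s[j]='c': k: 1→0; π[5]=0 (border '')
j=6 s[j]='f': π[6]=0 (border '')
j=7 s[j]='b': π[7]=1 (border 'b')
j=8 s[j]='d': k: 1→0; π[8]=0 (border '')
j=9 s[j]='e': π[9]=0 (border '')
j=10 s[j]='a': π[10]=0 (border '')
j=11 s[j]='f': π[11]=0 (border '')
j=12 s[j]='f': π[12]=0 (border '')
j=13 s[j]='f': π[13]=0 (border '')
j=14 s[j]='e': π[14]=0 (border '')
j=15 s[j]='b': π[15]=1 (border 'b')
j=16 s[j]='a': k: 1→0; π[16]=0 (border '')
j=17 s[j]='f': π[17]=0 (border '')
j=18 s[j]='b': π[18]=1 (border 'b')
j=19 s[j]='c': k: 1→0; π[19]=0 (border '')
j=20 s[j]='c': π[20]=0 (border '')
j=21 s[j]='e': π[21]=0 (border '')
j=22 s[j]='c': π[22]=0 (border '')
j=23 s[j]='b': π[23]=1 (border 'b')
j=24 s[j]='f': π[24]=2 (border 'bf')
j=25 s[j]='c': k: 2→0; π[25]=0 (border '')
j=26 s[j]='d': π[26]=0 (border '')
j=27 s[j]='b': π[27]=1 (border 'b')
j=28 s[j]='e': k: 1→0; π[28]=0 (border '')
j=29 s[j]='b': π[29]=1 (border 'b')
j=30 s[j]='d': k: 1→0; π[30]=0 (border '')
j=31 s[j]='c': π[31]=0 (border '')
j=32 s[j]='c': π[32]=0 (border '')
j=33 s[j]='e': π[33]=0 (border '')
j=34 s[j]='d': π[34]=0 (border '')
j=35 s[j]='c': π[35]=0 (border '')
j=36 s[j]='e': π[36]=0 (border '')

[0, 0, 0, 0, 1, 0, 0, 1, 0, 0, 0, 0, 0, 0, 0, 1, 0, 0, 1, 0, 0, 0, 0, 1, 2, 0, 0, 1, 0, 1, 0, 0, 0, 0, 0, 0, 0]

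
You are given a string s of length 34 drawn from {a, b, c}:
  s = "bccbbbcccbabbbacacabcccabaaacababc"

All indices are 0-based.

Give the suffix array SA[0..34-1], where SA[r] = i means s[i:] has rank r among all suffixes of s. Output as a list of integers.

[25, 26, 23, 29, 10, 31, 18, 27, 16, 14, 24, 9, 30, 13, 12, 11, 3, 4, 32, 0, 19, 5, 33, 22, 28, 17, 15, 8, 2, 21, 7, 1, 20, 6]

rank | idx | suffix
   0 |  25 | aaacababc
   1 |  26 | aacababc
   2 |  23 | abaaacababc
   3 |  29 | ababc
   4 |  10 | abbbacacabcccabaaacababc
   5 |  31 | abc
   6 |  18 | abcccabaaacababc
   7 |  27 | acababc
   8 |  16 | acabcccabaaacababc
   9 |  14 | acacabcccabaaacababc
  10 |  24 | baaacababc
  11 |   9 | babbbacacabcccabaaacababc
  12 |  30 | babc
  13 |  13 | bacacabcccabaaacababc
  14 |  12 | bbacacabcccabaaacababc
  15 |  11 | bbbacacabcccabaaacababc
  16 |   3 | bbbcccbabbbacacabcccabaaacababc
  17 |   4 | bbcccbabbbacacabcccabaaacababc
  18 |  32 | bc
  19 |   0 | bccbbbcccbabbbacacabcccabaaacababc
  20 |  19 | bcccabaaacababc
  21 |   5 | bcccbabbbacacabcccabaaacababc
  22 |  33 | c
  23 |  22 | cabaaacababc
  24 |  28 | cababc
  25 |  17 | cabcccabaaacababc
  26 |  15 | cacabcccabaaacababc
  27 |   8 | cbabbbacacabcccabaaacababc
  28 |   2 | cbbbcccbabbbacacabcccabaaacababc
  29 |  21 | ccabaaacababc
  30 |   7 | ccbabbbacacabcccabaaacababc
  31 |   1 | ccbbbcccbabbbacacabcccabaaacababc
  32 |  20 | cccabaaacababc
  33 |   6 | cccbabbbacacabcccabaaacababc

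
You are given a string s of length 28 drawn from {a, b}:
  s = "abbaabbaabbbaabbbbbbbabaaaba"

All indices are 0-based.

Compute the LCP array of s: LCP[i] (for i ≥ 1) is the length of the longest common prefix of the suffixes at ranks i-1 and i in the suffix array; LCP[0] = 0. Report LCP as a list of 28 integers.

sorted suffixes:
  #0 SA[0]=27  'a'
  #1 SA[1]=23  'aaaba'
  #2 SA[2]=24  'aaba'
  #3 SA[3]=3  'aabbaabbbaabbbbbbbabaaaba'
  #4 SA[4]=7  'aabbbaabbbbbbbabaaaba'
  #5 SA[5]=12  'aabbbbbbbabaaaba'
  #6 SA[6]=25  'aba'
  #7 SA[7]=21  'abaaaba'
  #8 SA[8]=0  'abbaabbaabbbaabbbbbbbabaaaba'
  #9 SA[9]=4  'abbaabbbaabbbbbbbabaaaba'
  #10 SA[10]=8  'abbbaabbbbbbbabaaaba'
  #11 SA[11]=13  'abbbbbbbabaaaba'
  #12 SA[12]=26  'ba'
  #13 SA[13]=22  'baaaba'
  #14 SA[14]=2  'baabbaabbbaabbbbbbbabaaaba'
  #15 SA[15]=6  'baabbbaabbbbbbbabaaaba'
  #16 SA[16]=11  'baabbbbbbbabaaaba'
  #17 SA[17]=20  'babaaaba'
  #18 SA[18]=1  'bbaabbaabbbaabbbbbbbabaaaba'
  #19 SA[19]=5  'bbaabbbaabbbbbbbabaaaba'
  #20 SA[20]=10  'bbaabbbbbbbabaaaba'
  #21 SA[21]=19  'bbabaaaba'
  #22 SA[22]=9  'bbbaabbbbbbbabaaaba'
  #23 SA[23]=18  'bbbabaaaba'
  #24 SA[24]=17  'bbbbabaaaba'
  #25 SA[25]=16  'bbbbbabaaaba'
  #26 SA[26]=15  'bbbbbbabaaaba'
  #27 SA[27]=14  'bbbbbbbabaaaba'

SA = [27, 23, 24, 3, 7, 12, 25, 21, 0, 4, 8, 13, 26, 22, 2, 6, 11, 20, 1, 5, 10, 19, 9, 18, 17, 16, 15, 14]
rank  pair      lcp
   1  s[27:],s[23:]  1  'a'
   2  s[23:],s[24:]  2  'aa'
   3  s[24:],s[3:]  3  'aab'
   4  s[3:],s[7:]  4  'aabb'
   5  s[7:],s[12:]  5  'aabbb'
   6  s[12:],s[25:]  1  'a'
   7  s[25:],s[21:]  3  'aba'
   8  s[21:],s[0:]  2  'ab'
   9  s[0:],s[4:]  7  'abbaabb'
  10  s[4:],s[8:]  3  'abb'
  11  s[8:],s[13:]  4  'abbb'
  12  s[13:],s[26:]  0  ''
  13  s[26:],s[22:]  2  'ba'
  14  s[22:],s[2:]  3  'baa'
  15  s[2:],s[6:]  5  'baabb'
  16  s[6:],s[11:]  6  'baabbb'
  17  s[11:],s[20:]  2  'ba'
  18  s[20:],s[1:]  1  'b'
  19  s[1:],s[5:]  6  'bbaabb'
  20  s[5:],s[10:]  7  'bbaabbb'
  21  s[10:],s[19:]  3  'bba'
  22  s[19:],s[9:]  2  'bb'
  23  s[9:],s[18:]  4  'bbba'
  24  s[18:],s[17:]  3  'bbb'
  25  s[17:],s[16:]  4  'bbbb'
  26  s[16:],s[15:]  5  'bbbbb'
  27  s[15:],s[14:]  6  'bbbbbb'

[0, 1, 2, 3, 4, 5, 1, 3, 2, 7, 3, 4, 0, 2, 3, 5, 6, 2, 1, 6, 7, 3, 2, 4, 3, 4, 5, 6]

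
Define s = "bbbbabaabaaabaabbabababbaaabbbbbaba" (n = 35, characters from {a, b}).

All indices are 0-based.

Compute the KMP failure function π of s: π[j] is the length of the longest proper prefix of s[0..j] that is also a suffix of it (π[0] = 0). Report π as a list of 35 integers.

π[0] = 0
j=1 s[j]='b': π[1]=1 (border 'b')
j=2 s[j]='b': π[2]=2 (border 'bb')
j=3 s[j]='b': π[3]=3 (border 'bbb')
j=4 s[j]='a': k: 3→2→1→0; π[4]=0 (border '')
j=5 s[j]='b': π[5]=1 (border 'b')
j=6 s[j]='a': k: 1→0; π[6]=0 (border '')
j=7 s[j]='a': π[7]=0 (border '')
j=8 s[j]='b': π[8]=1 (border 'b')
j=9 s[j]='a': k: 1→0; π[9]=0 (border '')
j=10 s[j]='a': π[10]=0 (border '')
j=11 s[j]='a': π[11]=0 (border '')
j=12 s[j]='b': π[12]=1 (border 'b')
j=13 s[j]='a': k: 1→0; π[13]=0 (border '')
j=14 s[j]='a': π[14]=0 (border '')
j=15 s[j]='b': π[15]=1 (border 'b')
j=16 s[j]='b': π[16]=2 (border 'bb')
j=17 s[j]='a': k: 2→1→0; π[17]=0 (border '')
j=18 s[j]='b': π[18]=1 (border 'b')
j=19 s[j]='a': k: 1→0; π[19]=0 (border '')
j=20 s[j]='b': π[20]=1 (border 'b')
j=21 s[j]='a': k: 1→0; π[21]=0 (border '')
j=22 s[j]='b': π[22]=1 (border 'b')
j=23 s[j]='b': π[23]=2 (border 'bb')
j=24 s[j]='a': k: 2→1→0; π[24]=0 (border '')
j=25 s[j]='a': π[25]=0 (border '')
j=26 s[j]='a': π[26]=0 (border '')
j=27 s[j]='b': π[27]=1 (border 'b')
j=28 s[j]='b': π[28]=2 (border 'bb')
j=29 s[j]='b': π[29]=3 (border 'bbb')
j=30 s[j]='b': π[30]=4 (border 'bbbb')
j=31 s[j]='b': k: 4→3; π[31]=4 (border 'bbbb')
j=32 s[j]='a': π[32]=5 (border 'bbbba')
j=33 s[j]='b': π[33]=6 (border 'bbbbab')
j=34 s[j]='a': π[34]=7 (border 'bbbbaba')

[0, 1, 2, 3, 0, 1, 0, 0, 1, 0, 0, 0, 1, 0, 0, 1, 2, 0, 1, 0, 1, 0, 1, 2, 0, 0, 0, 1, 2, 3, 4, 4, 5, 6, 7]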